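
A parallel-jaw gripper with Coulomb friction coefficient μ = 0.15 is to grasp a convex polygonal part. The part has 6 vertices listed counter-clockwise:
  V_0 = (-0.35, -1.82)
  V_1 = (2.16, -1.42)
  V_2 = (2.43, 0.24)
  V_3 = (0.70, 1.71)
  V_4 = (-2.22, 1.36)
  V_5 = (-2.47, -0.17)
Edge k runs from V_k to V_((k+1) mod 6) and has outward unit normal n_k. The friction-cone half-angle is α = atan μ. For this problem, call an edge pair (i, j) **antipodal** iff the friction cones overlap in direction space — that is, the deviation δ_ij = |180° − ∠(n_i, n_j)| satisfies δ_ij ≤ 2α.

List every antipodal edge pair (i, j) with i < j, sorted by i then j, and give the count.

count = 3; pairs: (0,3), (1,4), (2,5)

α = atan 0.15 = 8.53°;  2α = 17.06°
n_0 = (+0.1574, -0.9875)
n_1 = (+0.9870, -0.1605)
n_2 = (+0.6475, +0.7620)
n_3 = (-0.1190, +0.9929)
n_4 = (-0.9869, +0.1613)
n_5 = (-0.6142, -0.7892)
  (0,1): δ = 108.29°  ·
  (0,2): δ = 49.41°  ·
  (0,3): δ = 2.22°  ✓
  (0,4): δ = 71.67°  ·
  (0,5): δ = 133.05°  ·
  (1,2): δ = 121.12°  ·
  (1,3): δ = 73.93°  ·
  (1,4): δ = 0.04°  ✓
  (1,5): δ = 61.34°  ·
  (2,3): δ = 132.81°  ·
  (2,4): δ = 58.93°  ·
  (2,5): δ = 2.46°  ✓
  (3,4): δ = 106.12°  ·
  (3,5): δ = 44.73°  ·
  (4,5): δ = 118.61°  ·
antipodal pairs: 3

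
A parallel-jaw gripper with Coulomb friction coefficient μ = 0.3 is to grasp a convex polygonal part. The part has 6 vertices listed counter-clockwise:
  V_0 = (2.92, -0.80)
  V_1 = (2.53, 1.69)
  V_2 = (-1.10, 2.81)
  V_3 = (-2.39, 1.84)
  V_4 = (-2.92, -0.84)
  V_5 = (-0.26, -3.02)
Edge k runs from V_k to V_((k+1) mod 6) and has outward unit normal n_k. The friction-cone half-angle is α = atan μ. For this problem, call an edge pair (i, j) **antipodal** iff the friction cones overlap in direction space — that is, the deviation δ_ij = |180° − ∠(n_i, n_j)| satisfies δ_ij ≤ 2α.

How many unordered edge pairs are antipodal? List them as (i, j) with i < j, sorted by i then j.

α = atan 0.3 = 16.70°;  2α = 33.40°
n_0 = (+0.9880, +0.1547)
n_1 = (+0.2948, +0.9556)
n_2 = (-0.6010, +0.7993)
n_3 = (-0.9810, +0.1940)
n_4 = (-0.6339, -0.7734)
n_5 = (+0.5724, -0.8200)
  (0,1): δ = 116.05°  ·
  (0,2): δ = 61.96°  ·
  (0,3): δ = 20.09°  ✓
  (0,4): δ = 41.76°  ·
  (0,5): δ = 116.02°  ·
  (1,2): δ = 125.91°  ·
  (1,3): δ = 84.04°  ·
  (1,4): δ = 22.19°  ✓
  (1,5): δ = 52.07°  ·
  (2,3): δ = 138.13°  ·
  (2,4): δ = 76.28°  ·
  (2,5): δ = 2.02°  ✓
  (3,4): δ = 118.15°  ·
  (3,5): δ = 43.89°  ·
  (4,5): δ = 105.74°  ·
antipodal pairs: 3

count = 3; pairs: (0,3), (1,4), (2,5)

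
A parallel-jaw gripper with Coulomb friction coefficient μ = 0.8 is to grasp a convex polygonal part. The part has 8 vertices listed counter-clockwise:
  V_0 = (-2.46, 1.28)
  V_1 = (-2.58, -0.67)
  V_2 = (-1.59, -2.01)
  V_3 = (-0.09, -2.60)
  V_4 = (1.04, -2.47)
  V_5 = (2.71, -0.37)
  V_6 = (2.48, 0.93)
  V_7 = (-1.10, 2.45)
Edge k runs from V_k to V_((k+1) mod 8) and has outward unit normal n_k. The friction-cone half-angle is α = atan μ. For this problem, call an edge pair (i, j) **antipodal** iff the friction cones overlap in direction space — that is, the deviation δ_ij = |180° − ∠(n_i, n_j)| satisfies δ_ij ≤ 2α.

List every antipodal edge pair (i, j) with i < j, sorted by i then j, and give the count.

count = 14; pairs: (0,4), (0,5), (0,6), (1,4), (1,5), (1,6), (2,5), (2,6), (2,7), (3,6), (3,7), (4,6), (4,7), (5,7)

α = atan 0.8 = 38.66°;  2α = 77.32°
n_0 = (-0.9981, +0.0614)
n_1 = (-0.8043, -0.5942)
n_2 = (-0.3660, -0.9306)
n_3 = (+0.1143, -0.9934)
n_4 = (+0.7827, -0.6224)
n_5 = (+0.9847, +0.1742)
n_6 = (+0.3908, +0.9205)
n_7 = (-0.6522, +0.7581)
  (0,1): δ = 140.02°  ·
  (0,2): δ = 107.95°  ·
  (0,3): δ = 79.92°  ·
  (0,4): δ = 34.97°  ✓
  (0,5): δ = 13.55°  ✓
  (0,6): δ = 70.52°  ✓
  (0,7): δ = 134.23°  ·
  (1,2): δ = 147.93°  ·
  (1,3): δ = 119.89°  ·
  (1,4): δ = 74.95°  ✓
  (1,5): δ = 26.42°  ✓
  (1,6): δ = 30.54°  ✓
  (1,7): δ = 94.25°  ·
  (2,3): δ = 151.97°  ·
  (2,4): δ = 107.02°  ·
  (2,5): δ = 58.50°  ✓
  (2,6): δ = 1.53°  ✓
  (2,7): δ = 62.18°  ✓
  (3,4): δ = 135.06°  ·
  (3,5): δ = 86.53°  ·
  (3,6): δ = 29.57°  ✓
  (3,7): δ = 34.14°  ✓
  (4,5): δ = 131.47°  ·
  (4,6): δ = 74.51°  ✓
  (4,7): δ = 10.80°  ✓
  (5,6): δ = 123.04°  ·
  (5,7): δ = 59.33°  ✓
  (6,7): δ = 116.29°  ·
antipodal pairs: 14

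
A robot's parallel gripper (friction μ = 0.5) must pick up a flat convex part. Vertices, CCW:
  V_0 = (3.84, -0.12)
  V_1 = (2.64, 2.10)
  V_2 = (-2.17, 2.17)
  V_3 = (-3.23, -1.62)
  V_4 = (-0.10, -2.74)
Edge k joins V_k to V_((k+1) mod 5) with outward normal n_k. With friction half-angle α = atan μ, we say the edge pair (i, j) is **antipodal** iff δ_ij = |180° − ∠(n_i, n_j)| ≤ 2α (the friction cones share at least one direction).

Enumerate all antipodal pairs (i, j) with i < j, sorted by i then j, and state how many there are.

α = atan 0.5 = 26.57°;  2α = 53.13°
n_0 = (+0.8797, +0.4755)
n_1 = (+0.0146, +0.9999)
n_2 = (-0.9630, +0.2693)
n_3 = (-0.3369, -0.9415)
n_4 = (+0.5537, -0.8327)
  (0,1): δ = 119.23°  ·
  (0,2): δ = 44.02°  ✓
  (0,3): δ = 41.92°  ✓
  (0,4): δ = 95.23°  ·
  (1,2): δ = 104.79°  ·
  (1,3): δ = 18.85°  ✓
  (1,4): δ = 34.46°  ✓
  (2,3): δ = 94.06°  ·
  (2,4): δ = 40.75°  ✓
  (3,4): δ = 126.69°  ·
antipodal pairs: 5

count = 5; pairs: (0,2), (0,3), (1,3), (1,4), (2,4)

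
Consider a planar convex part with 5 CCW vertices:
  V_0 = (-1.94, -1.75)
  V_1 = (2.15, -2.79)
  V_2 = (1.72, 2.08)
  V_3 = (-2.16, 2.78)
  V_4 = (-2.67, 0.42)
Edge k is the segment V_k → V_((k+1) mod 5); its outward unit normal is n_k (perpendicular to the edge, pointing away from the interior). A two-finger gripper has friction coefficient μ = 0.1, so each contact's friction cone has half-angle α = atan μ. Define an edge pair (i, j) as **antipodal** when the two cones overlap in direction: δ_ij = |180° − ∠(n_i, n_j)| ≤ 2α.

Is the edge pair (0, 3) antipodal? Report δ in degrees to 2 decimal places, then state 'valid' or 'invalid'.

α = atan 0.1 = 5.71°;  2α = 11.42°
edge 0: e_0 = (+4.09, -1.04);  n_0 = (-0.2464, -0.9692)
edge 3: e_3 = (-0.51, -2.36);  n_3 = (-0.9774, +0.2112)
∠(n_0, n_3) = 87.93°
δ = |180° − 87.93°| = 92.07°
92.07° > 2α = 11.42°  →  invalid

δ = 92.07°, invalid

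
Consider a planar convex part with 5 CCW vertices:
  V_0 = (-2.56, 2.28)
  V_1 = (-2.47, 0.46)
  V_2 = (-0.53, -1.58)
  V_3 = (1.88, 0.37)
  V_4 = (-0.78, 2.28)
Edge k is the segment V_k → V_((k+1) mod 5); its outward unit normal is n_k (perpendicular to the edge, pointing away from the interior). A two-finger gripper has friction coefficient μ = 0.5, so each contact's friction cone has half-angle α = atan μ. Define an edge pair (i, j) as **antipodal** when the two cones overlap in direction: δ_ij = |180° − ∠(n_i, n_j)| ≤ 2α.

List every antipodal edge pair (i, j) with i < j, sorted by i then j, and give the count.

α = atan 0.5 = 26.57°;  2α = 53.13°
n_0 = (-0.9988, -0.0494)
n_1 = (-0.7246, -0.6891)
n_2 = (+0.6290, -0.7774)
n_3 = (+0.5833, +0.8123)
n_4 = (+0.0000, +1.0000)
  (0,1): δ = 139.27°  ·
  (0,2): δ = 53.85°  ·
  (0,3): δ = 51.49°  ✓
  (0,4): δ = 87.17°  ·
  (1,2): δ = 94.58°  ·
  (1,3): δ = 10.76°  ✓
  (1,4): δ = 46.44°  ✓
  (2,3): δ = 74.66°  ·
  (2,4): δ = 38.98°  ✓
  (3,4): δ = 144.32°  ·
antipodal pairs: 4

count = 4; pairs: (0,3), (1,3), (1,4), (2,4)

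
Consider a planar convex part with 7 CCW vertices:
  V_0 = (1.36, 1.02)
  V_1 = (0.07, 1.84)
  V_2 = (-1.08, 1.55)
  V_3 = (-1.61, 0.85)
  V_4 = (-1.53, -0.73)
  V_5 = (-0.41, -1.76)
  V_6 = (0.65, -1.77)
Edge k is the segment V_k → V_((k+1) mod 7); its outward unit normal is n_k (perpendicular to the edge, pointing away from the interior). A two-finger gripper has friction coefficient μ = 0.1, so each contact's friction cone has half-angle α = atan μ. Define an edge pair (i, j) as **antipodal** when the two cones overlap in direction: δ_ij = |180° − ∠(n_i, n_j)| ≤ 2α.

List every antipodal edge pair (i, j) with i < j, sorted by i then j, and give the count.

count = 1; pairs: (0,4)

α = atan 0.1 = 5.71°;  2α = 11.42°
n_0 = (+0.5365, +0.8439)
n_1 = (-0.2445, +0.9696)
n_2 = (-0.7973, +0.6036)
n_3 = (-0.9987, -0.0506)
n_4 = (-0.6769, -0.7361)
n_5 = (-0.0094, -1.0000)
n_6 = (+0.9691, -0.2466)
  (0,1): δ = 133.40°  ·
  (0,2): δ = 94.69°  ·
  (0,3): δ = 54.66°  ·
  (0,4): δ = 10.16°  ✓
  (0,5): δ = 31.90°  ·
  (0,6): δ = 108.16°  ·
  (1,2): δ = 141.28°  ·
  (1,3): δ = 101.25°  ·
  (1,4): δ = 56.76°  ·
  (1,5): δ = 14.69°  ·
  (1,6): δ = 61.57°  ·
  (2,3): δ = 139.97°  ·
  (2,4): δ = 95.47°  ·
  (2,5): δ = 53.41°  ·
  (2,6): δ = 22.85°  ·
  (3,4): δ = 135.50°  ·
  (3,5): δ = 93.44°  ·
  (3,6): δ = 17.18°  ·
  (4,5): δ = 137.94°  ·
  (4,6): δ = 61.67°  ·
  (5,6): δ = 103.74°  ·
antipodal pairs: 1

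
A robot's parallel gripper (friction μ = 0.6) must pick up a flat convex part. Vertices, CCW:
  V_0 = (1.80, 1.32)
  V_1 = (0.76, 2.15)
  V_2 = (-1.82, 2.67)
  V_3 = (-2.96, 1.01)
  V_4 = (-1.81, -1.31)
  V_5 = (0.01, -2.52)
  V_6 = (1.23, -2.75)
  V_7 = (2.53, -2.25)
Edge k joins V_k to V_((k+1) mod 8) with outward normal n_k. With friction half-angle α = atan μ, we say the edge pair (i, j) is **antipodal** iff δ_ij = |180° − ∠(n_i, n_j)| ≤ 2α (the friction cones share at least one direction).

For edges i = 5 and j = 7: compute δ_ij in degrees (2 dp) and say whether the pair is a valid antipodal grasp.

α = atan 0.6 = 30.96°;  2α = 61.93°
edge 5: e_5 = (+1.22, -0.23);  n_5 = (-0.1853, -0.9827)
edge 7: e_7 = (-0.73, +3.57);  n_7 = (+0.9797, +0.2003)
∠(n_5, n_7) = 112.23°
δ = |180° − 112.23°| = 67.77°
67.77° > 2α = 61.93°  →  invalid

δ = 67.77°, invalid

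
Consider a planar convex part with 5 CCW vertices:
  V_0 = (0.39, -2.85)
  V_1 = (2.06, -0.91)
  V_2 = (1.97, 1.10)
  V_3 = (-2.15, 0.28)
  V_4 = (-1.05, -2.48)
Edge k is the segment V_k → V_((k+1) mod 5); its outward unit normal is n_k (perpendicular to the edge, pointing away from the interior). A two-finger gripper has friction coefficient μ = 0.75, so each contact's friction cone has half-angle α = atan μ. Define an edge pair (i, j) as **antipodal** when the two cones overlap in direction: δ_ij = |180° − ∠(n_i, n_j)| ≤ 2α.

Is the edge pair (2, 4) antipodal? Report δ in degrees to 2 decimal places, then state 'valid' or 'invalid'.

δ = 25.67°, valid

α = atan 0.75 = 36.87°;  2α = 73.74°
edge 2: e_2 = (-4.12, -0.82);  n_2 = (-0.1952, +0.9808)
edge 4: e_4 = (+1.44, -0.37);  n_4 = (-0.2489, -0.9685)
∠(n_2, n_4) = 154.33°
δ = |180° − 154.33°| = 25.67°
25.67° ≤ 2α = 73.74°  →  valid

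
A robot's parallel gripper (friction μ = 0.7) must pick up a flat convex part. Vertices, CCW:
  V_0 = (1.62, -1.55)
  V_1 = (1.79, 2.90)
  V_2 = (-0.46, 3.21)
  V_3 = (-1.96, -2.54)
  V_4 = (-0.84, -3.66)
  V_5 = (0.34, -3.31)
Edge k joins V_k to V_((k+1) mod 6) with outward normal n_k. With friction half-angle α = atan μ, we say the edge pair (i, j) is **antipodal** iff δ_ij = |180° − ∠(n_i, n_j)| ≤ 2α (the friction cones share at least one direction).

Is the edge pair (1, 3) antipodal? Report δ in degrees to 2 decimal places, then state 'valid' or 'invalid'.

δ = 37.16°, valid

α = atan 0.7 = 34.99°;  2α = 69.98°
edge 1: e_1 = (-2.25, +0.31);  n_1 = (+0.1365, +0.9906)
edge 3: e_3 = (+1.12, -1.12);  n_3 = (-0.7071, -0.7071)
∠(n_1, n_3) = 142.84°
δ = |180° − 142.84°| = 37.16°
37.16° ≤ 2α = 69.98°  →  valid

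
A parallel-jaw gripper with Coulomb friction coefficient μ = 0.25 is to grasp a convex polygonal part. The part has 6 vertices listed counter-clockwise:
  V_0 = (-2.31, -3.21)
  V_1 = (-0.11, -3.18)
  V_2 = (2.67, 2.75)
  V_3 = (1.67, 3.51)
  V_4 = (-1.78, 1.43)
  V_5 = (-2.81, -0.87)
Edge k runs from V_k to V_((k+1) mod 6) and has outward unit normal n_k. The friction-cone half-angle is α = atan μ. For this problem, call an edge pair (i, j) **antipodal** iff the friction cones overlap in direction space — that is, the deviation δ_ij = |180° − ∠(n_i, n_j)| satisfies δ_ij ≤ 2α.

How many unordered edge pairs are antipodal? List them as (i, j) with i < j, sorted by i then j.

α = atan 0.25 = 14.04°;  2α = 28.07°
n_0 = (+0.0136, -0.9999)
n_1 = (+0.9054, -0.4245)
n_2 = (+0.6051, +0.7962)
n_3 = (-0.5163, +0.8564)
n_4 = (-0.9127, +0.4087)
n_5 = (-0.9779, -0.2090)
  (0,1): δ = 115.90°  ·
  (0,2): δ = 38.02°  ·
  (0,3): δ = 30.30°  ·
  (0,4): δ = 65.09°  ·
  (0,5): δ = 101.28°  ·
  (1,2): δ = 102.12°  ·
  (1,3): δ = 33.80°  ·
  (1,4): δ = 0.99°  ✓
  (1,5): δ = 37.18°  ·
  (2,3): δ = 111.68°  ·
  (2,4): δ = 76.89°  ·
  (2,5): δ = 40.70°  ·
  (3,4): δ = 145.21°  ·
  (3,5): δ = 109.02°  ·
  (4,5): δ = 143.81°  ·
antipodal pairs: 1

count = 1; pairs: (1,4)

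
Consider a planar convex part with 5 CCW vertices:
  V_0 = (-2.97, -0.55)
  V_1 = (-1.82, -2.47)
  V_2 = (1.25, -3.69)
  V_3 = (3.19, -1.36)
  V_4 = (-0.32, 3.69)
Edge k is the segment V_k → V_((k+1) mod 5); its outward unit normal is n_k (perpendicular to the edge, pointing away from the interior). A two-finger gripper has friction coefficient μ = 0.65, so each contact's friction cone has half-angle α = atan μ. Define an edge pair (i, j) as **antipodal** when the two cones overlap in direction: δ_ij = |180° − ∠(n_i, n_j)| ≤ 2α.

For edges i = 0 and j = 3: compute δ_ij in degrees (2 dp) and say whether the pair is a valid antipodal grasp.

α = atan 0.65 = 33.02°;  2α = 66.05°
edge 0: e_0 = (+1.15, -1.92);  n_0 = (-0.8579, -0.5138)
edge 3: e_3 = (-3.51, +5.05);  n_3 = (+0.8211, +0.5707)
∠(n_0, n_3) = 176.12°
δ = |180° − 176.12°| = 3.88°
3.88° ≤ 2α = 66.05°  →  valid

δ = 3.88°, valid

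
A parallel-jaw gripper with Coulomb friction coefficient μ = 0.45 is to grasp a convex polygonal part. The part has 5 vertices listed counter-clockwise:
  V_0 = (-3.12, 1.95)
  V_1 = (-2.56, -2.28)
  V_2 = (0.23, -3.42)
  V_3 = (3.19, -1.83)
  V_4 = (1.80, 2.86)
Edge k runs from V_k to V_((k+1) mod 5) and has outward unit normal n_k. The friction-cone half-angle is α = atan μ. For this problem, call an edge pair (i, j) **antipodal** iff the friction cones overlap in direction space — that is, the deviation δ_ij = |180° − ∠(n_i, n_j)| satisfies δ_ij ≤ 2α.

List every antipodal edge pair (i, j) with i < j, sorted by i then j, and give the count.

count = 3; pairs: (0,3), (1,4), (2,4)

α = atan 0.45 = 24.23°;  2α = 48.46°
n_0 = (-0.9914, -0.1312)
n_1 = (-0.3782, -0.9257)
n_2 = (+0.4732, -0.8809)
n_3 = (+0.9588, +0.2842)
n_4 = (-0.1819, +0.9833)
  (0,1): δ = 119.77°  ·
  (0,2): δ = 69.30°  ·
  (0,3): δ = 8.97°  ✓
  (0,4): δ = 92.94°  ·
  (1,2): δ = 129.53°  ·
  (1,3): δ = 51.27°  ·
  (1,4): δ = 32.70°  ✓
  (2,3): δ = 101.73°  ·
  (2,4): δ = 17.76°  ✓
  (3,4): δ = 96.03°  ·
antipodal pairs: 3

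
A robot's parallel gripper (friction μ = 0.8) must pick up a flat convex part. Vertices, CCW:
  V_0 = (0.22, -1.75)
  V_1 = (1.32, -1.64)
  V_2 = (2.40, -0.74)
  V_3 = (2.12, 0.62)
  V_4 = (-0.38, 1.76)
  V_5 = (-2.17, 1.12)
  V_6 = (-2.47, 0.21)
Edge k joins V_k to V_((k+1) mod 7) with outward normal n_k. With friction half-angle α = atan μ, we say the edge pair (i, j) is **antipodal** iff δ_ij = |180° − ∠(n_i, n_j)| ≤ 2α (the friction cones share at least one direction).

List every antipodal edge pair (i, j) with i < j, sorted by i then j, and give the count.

α = atan 0.8 = 38.66°;  2α = 77.32°
n_0 = (+0.0995, -0.9950)
n_1 = (+0.6402, -0.7682)
n_2 = (+0.9795, +0.2017)
n_3 = (+0.4149, +0.9099)
n_4 = (-0.3367, +0.9416)
n_5 = (-0.9497, +0.3131)
n_6 = (-0.5889, -0.8082)
  (0,1): δ = 145.91°  ·
  (0,2): δ = 84.08°  ·
  (0,3): δ = 30.22°  ✓
  (0,4): δ = 13.96°  ✓
  (0,5): δ = 66.04°  ✓
  (0,6): δ = 138.21°  ·
  (1,2): δ = 118.17°  ·
  (1,3): δ = 64.32°  ✓
  (1,4): δ = 20.13°  ✓
  (1,5): δ = 31.95°  ✓
  (1,6): δ = 104.12°  ·
  (2,3): δ = 126.15°  ·
  (2,4): δ = 81.96°  ·
  (2,5): δ = 29.88°  ✓
  (2,6): δ = 42.29°  ✓
  (3,4): δ = 135.81°  ·
  (3,5): δ = 83.73°  ·
  (3,6): δ = 11.57°  ✓
  (4,5): δ = 127.92°  ·
  (4,6): δ = 55.75°  ✓
  (5,6): δ = 107.83°  ·
antipodal pairs: 10

count = 10; pairs: (0,3), (0,4), (0,5), (1,3), (1,4), (1,5), (2,5), (2,6), (3,6), (4,6)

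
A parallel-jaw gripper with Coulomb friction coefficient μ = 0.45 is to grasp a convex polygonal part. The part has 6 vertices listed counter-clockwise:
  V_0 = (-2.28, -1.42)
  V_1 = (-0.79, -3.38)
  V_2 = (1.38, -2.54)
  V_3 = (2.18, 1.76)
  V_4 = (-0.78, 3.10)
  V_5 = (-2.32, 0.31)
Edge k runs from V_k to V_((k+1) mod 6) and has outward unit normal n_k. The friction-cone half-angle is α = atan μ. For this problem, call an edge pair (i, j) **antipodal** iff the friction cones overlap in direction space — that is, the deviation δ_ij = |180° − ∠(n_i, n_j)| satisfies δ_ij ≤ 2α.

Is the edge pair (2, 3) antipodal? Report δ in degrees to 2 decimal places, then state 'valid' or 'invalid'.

δ = 103.82°, invalid

α = atan 0.45 = 24.23°;  2α = 48.46°
edge 2: e_2 = (+0.80, +4.30);  n_2 = (+0.9831, -0.1829)
edge 3: e_3 = (-2.96, +1.34);  n_3 = (+0.4124, +0.9110)
∠(n_2, n_3) = 76.18°
δ = |180° − 76.18°| = 103.82°
103.82° > 2α = 48.46°  →  invalid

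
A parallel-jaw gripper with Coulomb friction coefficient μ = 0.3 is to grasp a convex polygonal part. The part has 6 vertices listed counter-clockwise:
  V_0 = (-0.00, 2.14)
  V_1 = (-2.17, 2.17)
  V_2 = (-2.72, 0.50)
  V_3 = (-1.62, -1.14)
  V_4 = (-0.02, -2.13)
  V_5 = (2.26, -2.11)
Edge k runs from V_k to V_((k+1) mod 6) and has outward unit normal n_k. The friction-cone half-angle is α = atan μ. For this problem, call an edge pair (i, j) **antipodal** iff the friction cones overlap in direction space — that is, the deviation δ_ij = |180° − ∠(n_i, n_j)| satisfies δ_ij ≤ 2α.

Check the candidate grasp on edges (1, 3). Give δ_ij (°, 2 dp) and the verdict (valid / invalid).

α = atan 0.3 = 16.70°;  2α = 33.40°
edge 1: e_1 = (-0.55, -1.67);  n_1 = (-0.9498, +0.3128)
edge 3: e_3 = (+1.60, -0.99);  n_3 = (-0.5262, -0.8504)
∠(n_1, n_3) = 76.48°
δ = |180° − 76.48°| = 103.52°
103.52° > 2α = 33.40°  →  invalid

δ = 103.52°, invalid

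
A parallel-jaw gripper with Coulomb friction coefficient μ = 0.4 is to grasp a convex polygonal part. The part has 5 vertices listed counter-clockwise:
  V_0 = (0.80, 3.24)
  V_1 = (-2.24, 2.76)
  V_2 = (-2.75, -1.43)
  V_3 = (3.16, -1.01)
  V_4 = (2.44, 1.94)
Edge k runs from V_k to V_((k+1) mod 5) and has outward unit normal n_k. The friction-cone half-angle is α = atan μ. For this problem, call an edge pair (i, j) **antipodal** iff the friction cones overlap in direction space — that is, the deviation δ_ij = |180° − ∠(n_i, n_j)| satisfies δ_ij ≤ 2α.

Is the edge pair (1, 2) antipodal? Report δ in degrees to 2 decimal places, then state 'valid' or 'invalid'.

δ = 79.00°, invalid

α = atan 0.4 = 21.80°;  2α = 43.60°
edge 1: e_1 = (-0.51, -4.19);  n_1 = (-0.9927, +0.1208)
edge 2: e_2 = (+5.91, +0.42);  n_2 = (+0.0709, -0.9975)
∠(n_1, n_2) = 101.00°
δ = |180° − 101.00°| = 79.00°
79.00° > 2α = 43.60°  →  invalid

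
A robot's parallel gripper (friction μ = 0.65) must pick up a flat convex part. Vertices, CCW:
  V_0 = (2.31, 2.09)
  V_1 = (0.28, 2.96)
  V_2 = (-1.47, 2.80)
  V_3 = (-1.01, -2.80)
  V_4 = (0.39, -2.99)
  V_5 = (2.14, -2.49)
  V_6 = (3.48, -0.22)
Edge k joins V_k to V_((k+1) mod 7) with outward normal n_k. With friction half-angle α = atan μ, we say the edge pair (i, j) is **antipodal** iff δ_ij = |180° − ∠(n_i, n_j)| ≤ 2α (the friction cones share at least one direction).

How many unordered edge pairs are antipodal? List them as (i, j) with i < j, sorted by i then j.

α = atan 0.65 = 33.02°;  2α = 66.05°
n_0 = (+0.3939, +0.9191)
n_1 = (-0.0910, +0.9958)
n_2 = (-0.9966, -0.0819)
n_3 = (-0.1345, -0.9909)
n_4 = (+0.2747, -0.9615)
n_5 = (+0.8612, -0.5083)
n_6 = (+0.8921, +0.4518)
  (0,1): δ = 151.58°  ·
  (0,2): δ = 62.11°  ✓
  (0,3): δ = 15.47°  ✓
  (0,4): δ = 39.14°  ✓
  (0,5): δ = 82.64°  ·
  (0,6): δ = 140.06°  ·
  (1,2): δ = 90.53°  ·
  (1,3): δ = 12.95°  ✓
  (1,4): δ = 10.72°  ✓
  (1,5): δ = 54.22°  ✓
  (1,6): δ = 111.64°  ·
  (2,3): δ = 102.42°  ·
  (2,4): δ = 78.75°  ·
  (2,5): δ = 35.25°  ✓
  (2,6): δ = 22.17°  ✓
  (3,4): δ = 156.33°  ·
  (3,5): δ = 112.83°  ·
  (3,6): δ = 55.41°  ✓
  (4,5): δ = 136.50°  ·
  (4,6): δ = 79.08°  ·
  (5,6): δ = 122.58°  ·
antipodal pairs: 9

count = 9; pairs: (0,2), (0,3), (0,4), (1,3), (1,4), (1,5), (2,5), (2,6), (3,6)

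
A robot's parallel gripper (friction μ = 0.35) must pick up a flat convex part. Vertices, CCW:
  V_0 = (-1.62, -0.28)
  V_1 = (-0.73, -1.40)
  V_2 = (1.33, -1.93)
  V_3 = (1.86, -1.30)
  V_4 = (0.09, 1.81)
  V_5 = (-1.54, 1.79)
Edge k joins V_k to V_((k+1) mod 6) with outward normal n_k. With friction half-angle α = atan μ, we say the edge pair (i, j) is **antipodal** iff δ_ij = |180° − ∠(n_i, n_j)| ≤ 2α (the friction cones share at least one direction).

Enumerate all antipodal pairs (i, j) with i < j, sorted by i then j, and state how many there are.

α = atan 0.35 = 19.29°;  2α = 38.58°
n_0 = (-0.7829, -0.6221)
n_1 = (-0.2492, -0.9685)
n_2 = (+0.7652, -0.6438)
n_3 = (+0.8691, +0.4946)
n_4 = (-0.0123, +0.9999)
n_5 = (-0.9993, +0.0386)
  (0,1): δ = 142.90°  ·
  (0,2): δ = 78.55°  ·
  (0,3): δ = 8.83°  ✓
  (0,4): δ = 52.23°  ·
  (0,5): δ = 139.31°  ·
  (1,2): δ = 115.64°  ·
  (1,3): δ = 45.93°  ·
  (1,4): δ = 15.13°  ✓
  (1,5): δ = 102.21°  ·
  (2,3): δ = 110.28°  ·
  (2,4): δ = 49.22°  ·
  (2,5): δ = 37.86°  ✓
  (3,4): δ = 118.94°  ·
  (3,5): δ = 31.86°  ✓
  (4,5): δ = 92.92°  ·
antipodal pairs: 4

count = 4; pairs: (0,3), (1,4), (2,5), (3,5)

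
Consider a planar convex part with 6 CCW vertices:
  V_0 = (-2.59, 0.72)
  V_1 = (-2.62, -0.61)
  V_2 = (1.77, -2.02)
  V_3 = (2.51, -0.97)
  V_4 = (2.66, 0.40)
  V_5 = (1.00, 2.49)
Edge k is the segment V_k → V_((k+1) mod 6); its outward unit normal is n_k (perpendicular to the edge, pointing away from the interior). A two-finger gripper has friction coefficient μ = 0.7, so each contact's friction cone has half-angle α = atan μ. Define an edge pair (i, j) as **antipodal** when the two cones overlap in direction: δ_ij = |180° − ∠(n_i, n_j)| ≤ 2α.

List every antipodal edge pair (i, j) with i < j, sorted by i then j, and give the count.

count = 7; pairs: (0,2), (0,3), (0,4), (1,4), (1,5), (2,5), (3,5)

α = atan 0.7 = 34.99°;  2α = 69.98°
n_0 = (-0.9997, +0.0226)
n_1 = (-0.3058, -0.9521)
n_2 = (+0.8174, -0.5761)
n_3 = (+0.9941, -0.1088)
n_4 = (+0.7831, +0.6219)
n_5 = (-0.4422, +0.8969)
  (0,1): δ = 106.51°  ·
  (0,2): δ = 33.88°  ✓
  (0,3): δ = 4.96°  ✓
  (0,4): δ = 39.75°  ✓
  (0,5): δ = 117.54°  ·
  (1,2): δ = 107.37°  ·
  (1,3): δ = 78.44°  ·
  (1,4): δ = 33.74°  ✓
  (1,5): δ = 44.05°  ✓
  (2,3): δ = 151.07°  ·
  (2,4): δ = 106.37°  ·
  (2,5): δ = 28.58°  ✓
  (3,4): δ = 135.29°  ·
  (3,5): δ = 57.51°  ✓
  (4,5): δ = 102.21°  ·
antipodal pairs: 7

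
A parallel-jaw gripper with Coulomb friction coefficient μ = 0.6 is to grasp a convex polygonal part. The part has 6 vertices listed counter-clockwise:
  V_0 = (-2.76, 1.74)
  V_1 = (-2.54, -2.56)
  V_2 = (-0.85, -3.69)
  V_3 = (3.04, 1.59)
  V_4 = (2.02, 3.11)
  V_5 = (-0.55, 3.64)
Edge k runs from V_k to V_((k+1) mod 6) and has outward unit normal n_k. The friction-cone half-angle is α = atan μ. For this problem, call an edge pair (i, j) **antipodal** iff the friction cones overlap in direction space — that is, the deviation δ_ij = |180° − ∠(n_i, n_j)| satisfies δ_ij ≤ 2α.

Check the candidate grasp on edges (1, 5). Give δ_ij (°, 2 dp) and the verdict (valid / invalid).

δ = 74.45°, invalid

α = atan 0.6 = 30.96°;  2α = 61.93°
edge 1: e_1 = (+1.69, -1.13);  n_1 = (-0.5558, -0.8313)
edge 5: e_5 = (-2.21, -1.90);  n_5 = (-0.6519, +0.7583)
∠(n_1, n_5) = 105.55°
δ = |180° − 105.55°| = 74.45°
74.45° > 2α = 61.93°  →  invalid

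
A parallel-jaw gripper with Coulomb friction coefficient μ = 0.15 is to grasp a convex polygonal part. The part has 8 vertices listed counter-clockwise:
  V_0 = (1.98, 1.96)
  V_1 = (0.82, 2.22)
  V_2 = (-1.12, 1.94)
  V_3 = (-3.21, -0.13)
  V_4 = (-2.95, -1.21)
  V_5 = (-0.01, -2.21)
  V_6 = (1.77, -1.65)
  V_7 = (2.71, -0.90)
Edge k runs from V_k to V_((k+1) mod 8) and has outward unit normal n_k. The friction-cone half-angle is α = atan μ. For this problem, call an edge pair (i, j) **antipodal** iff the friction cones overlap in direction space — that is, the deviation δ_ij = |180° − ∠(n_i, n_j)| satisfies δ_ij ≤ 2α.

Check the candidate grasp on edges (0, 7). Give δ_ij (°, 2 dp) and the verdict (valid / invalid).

α = atan 0.15 = 8.53°;  2α = 17.06°
edge 0: e_0 = (-1.16, +0.26);  n_0 = (+0.2187, +0.9758)
edge 7: e_7 = (-0.73, +2.86);  n_7 = (+0.9689, +0.2473)
∠(n_0, n_7) = 63.05°
δ = |180° − 63.05°| = 116.95°
116.95° > 2α = 17.06°  →  invalid

δ = 116.95°, invalid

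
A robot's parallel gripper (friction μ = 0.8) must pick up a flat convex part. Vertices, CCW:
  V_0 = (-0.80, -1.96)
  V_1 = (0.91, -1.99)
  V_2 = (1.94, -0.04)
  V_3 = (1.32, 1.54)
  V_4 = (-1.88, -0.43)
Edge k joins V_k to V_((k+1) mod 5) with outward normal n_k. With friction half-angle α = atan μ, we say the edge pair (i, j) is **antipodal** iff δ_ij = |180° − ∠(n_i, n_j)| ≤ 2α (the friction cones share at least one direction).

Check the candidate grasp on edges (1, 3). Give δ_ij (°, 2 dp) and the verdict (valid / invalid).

α = atan 0.8 = 38.66°;  2α = 77.32°
edge 1: e_1 = (+1.03, +1.95);  n_1 = (+0.8842, -0.4671)
edge 3: e_3 = (-3.20, -1.97);  n_3 = (-0.5242, +0.8516)
∠(n_1, n_3) = 149.46°
δ = |180° − 149.46°| = 30.54°
30.54° ≤ 2α = 77.32°  →  valid

δ = 30.54°, valid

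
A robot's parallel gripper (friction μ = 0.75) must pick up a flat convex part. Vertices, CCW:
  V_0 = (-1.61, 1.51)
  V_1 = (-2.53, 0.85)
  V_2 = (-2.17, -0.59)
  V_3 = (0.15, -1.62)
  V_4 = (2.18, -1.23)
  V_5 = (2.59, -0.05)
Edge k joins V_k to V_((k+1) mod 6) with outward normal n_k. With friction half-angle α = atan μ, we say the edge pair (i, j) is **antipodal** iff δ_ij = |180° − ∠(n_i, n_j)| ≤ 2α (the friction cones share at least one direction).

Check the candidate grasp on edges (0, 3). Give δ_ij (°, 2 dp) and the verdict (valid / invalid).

δ = 24.78°, valid

α = atan 0.75 = 36.87°;  2α = 73.74°
edge 0: e_0 = (-0.92, -0.66);  n_0 = (-0.5829, +0.8125)
edge 3: e_3 = (+2.03, +0.39);  n_3 = (+0.1887, -0.9820)
∠(n_0, n_3) = 155.22°
δ = |180° − 155.22°| = 24.78°
24.78° ≤ 2α = 73.74°  →  valid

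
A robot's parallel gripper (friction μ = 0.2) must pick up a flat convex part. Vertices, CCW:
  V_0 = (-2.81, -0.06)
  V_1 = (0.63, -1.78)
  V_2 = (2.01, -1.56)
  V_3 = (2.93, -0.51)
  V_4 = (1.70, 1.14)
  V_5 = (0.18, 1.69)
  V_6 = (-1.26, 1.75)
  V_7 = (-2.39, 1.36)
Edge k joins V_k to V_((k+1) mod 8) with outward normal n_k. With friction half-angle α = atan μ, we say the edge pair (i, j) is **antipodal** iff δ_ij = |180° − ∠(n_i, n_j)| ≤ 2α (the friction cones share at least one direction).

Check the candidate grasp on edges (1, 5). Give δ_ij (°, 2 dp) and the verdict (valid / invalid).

α = atan 0.2 = 11.31°;  2α = 22.62°
edge 1: e_1 = (+1.38, +0.22);  n_1 = (+0.1574, -0.9875)
edge 5: e_5 = (-1.44, +0.06);  n_5 = (+0.0416, +0.9991)
∠(n_1, n_5) = 168.56°
δ = |180° − 168.56°| = 11.44°
11.44° ≤ 2α = 22.62°  →  valid

δ = 11.44°, valid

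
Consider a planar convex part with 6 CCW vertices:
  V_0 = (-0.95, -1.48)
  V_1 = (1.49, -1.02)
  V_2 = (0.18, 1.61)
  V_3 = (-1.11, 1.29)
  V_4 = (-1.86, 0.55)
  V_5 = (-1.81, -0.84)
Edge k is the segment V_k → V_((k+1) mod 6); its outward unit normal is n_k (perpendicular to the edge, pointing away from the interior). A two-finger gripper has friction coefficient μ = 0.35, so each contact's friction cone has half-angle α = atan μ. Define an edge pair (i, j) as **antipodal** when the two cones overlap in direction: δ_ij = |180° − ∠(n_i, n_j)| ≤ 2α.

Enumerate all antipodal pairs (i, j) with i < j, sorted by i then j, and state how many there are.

α = atan 0.35 = 19.29°;  2α = 38.58°
n_0 = (+0.1853, -0.9827)
n_1 = (+0.8951, +0.4459)
n_2 = (-0.2408, +0.9706)
n_3 = (-0.7023, +0.7118)
n_4 = (-0.9994, -0.0359)
n_5 = (-0.5970, -0.8022)
  (0,1): δ = 74.20°  ·
  (0,2): δ = 3.26°  ✓
  (0,3): δ = 33.94°  ✓
  (0,4): δ = 81.38°  ·
  (0,5): δ = 132.67°  ·
  (1,2): δ = 102.55°  ·
  (1,3): δ = 71.86°  ·
  (1,4): δ = 24.42°  ✓
  (1,5): δ = 26.87°  ✓
  (2,3): δ = 149.32°  ·
  (2,4): δ = 101.87°  ·
  (2,5): δ = 50.59°  ·
  (3,4): δ = 132.56°  ·
  (3,5): δ = 81.27°  ·
  (4,5): δ = 128.72°  ·
antipodal pairs: 4

count = 4; pairs: (0,2), (0,3), (1,4), (1,5)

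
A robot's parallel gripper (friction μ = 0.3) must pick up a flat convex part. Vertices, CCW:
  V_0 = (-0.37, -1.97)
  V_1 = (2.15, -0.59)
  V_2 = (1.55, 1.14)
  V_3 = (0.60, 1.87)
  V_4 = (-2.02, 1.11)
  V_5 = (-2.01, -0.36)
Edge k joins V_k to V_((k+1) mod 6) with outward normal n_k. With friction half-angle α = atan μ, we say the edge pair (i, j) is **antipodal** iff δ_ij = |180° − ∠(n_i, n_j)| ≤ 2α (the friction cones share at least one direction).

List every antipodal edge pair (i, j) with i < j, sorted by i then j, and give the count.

α = atan 0.3 = 16.70°;  2α = 33.40°
n_0 = (+0.4803, -0.8771)
n_1 = (+0.9448, +0.3277)
n_2 = (+0.6093, +0.7929)
n_3 = (-0.2786, +0.9604)
n_4 = (-1.0000, -0.0068)
n_5 = (-0.7005, -0.7136)
  (0,1): δ = 99.58°  ·
  (0,2): δ = 66.25°  ·
  (0,3): δ = 12.53°  ✓
  (0,4): δ = 61.68°  ·
  (0,5): δ = 106.82°  ·
  (1,2): δ = 146.67°  ·
  (1,3): δ = 92.95°  ·
  (1,4): δ = 18.74°  ✓
  (1,5): δ = 26.40°  ✓
  (2,3): δ = 126.28°  ·
  (2,4): δ = 52.07°  ·
  (2,5): δ = 6.93°  ✓
  (3,4): δ = 105.79°  ·
  (3,5): δ = 60.65°  ·
  (4,5): δ = 134.86°  ·
antipodal pairs: 4

count = 4; pairs: (0,3), (1,4), (1,5), (2,5)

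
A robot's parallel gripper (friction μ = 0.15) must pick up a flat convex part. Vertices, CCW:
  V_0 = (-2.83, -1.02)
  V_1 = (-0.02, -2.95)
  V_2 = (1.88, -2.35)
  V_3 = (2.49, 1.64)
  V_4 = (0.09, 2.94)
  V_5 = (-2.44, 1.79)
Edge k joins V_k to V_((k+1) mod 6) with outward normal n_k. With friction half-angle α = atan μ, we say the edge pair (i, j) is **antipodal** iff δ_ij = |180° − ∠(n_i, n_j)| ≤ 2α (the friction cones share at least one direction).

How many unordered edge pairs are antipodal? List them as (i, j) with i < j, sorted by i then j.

count = 3; pairs: (0,3), (1,4), (2,5)

α = atan 0.15 = 8.53°;  2α = 17.06°
n_0 = (-0.5662, -0.8243)
n_1 = (+0.3011, -0.9536)
n_2 = (+0.9885, -0.1511)
n_3 = (+0.4763, +0.8793)
n_4 = (-0.4138, +0.9104)
n_5 = (-0.9905, +0.1375)
  (0,1): δ = 127.99°  ·
  (0,2): δ = 64.21°  ·
  (0,3): δ = 6.04°  ✓
  (0,4): δ = 58.93°  ·
  (0,5): δ = 116.58°  ·
  (1,2): δ = 116.22°  ·
  (1,3): δ = 45.97°  ·
  (1,4): δ = 6.92°  ✓
  (1,5): δ = 64.57°  ·
  (2,3): δ = 109.75°  ·
  (2,4): δ = 56.86°  ·
  (2,5): δ = 0.79°  ✓
  (3,4): δ = 127.11°  ·
  (3,5): δ = 69.46°  ·
  (4,5): δ = 122.35°  ·
antipodal pairs: 3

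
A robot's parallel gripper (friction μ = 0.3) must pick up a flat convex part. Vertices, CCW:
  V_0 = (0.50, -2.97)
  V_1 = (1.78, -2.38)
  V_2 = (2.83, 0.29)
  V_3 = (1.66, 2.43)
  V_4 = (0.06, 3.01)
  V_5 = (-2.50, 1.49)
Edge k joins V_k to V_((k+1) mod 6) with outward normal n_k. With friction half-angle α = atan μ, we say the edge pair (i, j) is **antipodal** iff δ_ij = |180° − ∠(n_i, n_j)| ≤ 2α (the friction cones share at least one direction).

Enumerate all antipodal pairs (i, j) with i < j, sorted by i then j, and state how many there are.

count = 2; pairs: (0,4), (2,5)

α = atan 0.3 = 16.70°;  2α = 33.40°
n_0 = (+0.4186, -0.9082)
n_1 = (+0.9306, -0.3660)
n_2 = (+0.8774, +0.4797)
n_3 = (+0.3408, +0.9401)
n_4 = (-0.5105, +0.8599)
n_5 = (-0.8298, -0.5581)
  (0,1): δ = 136.21°  ·
  (0,2): δ = 86.08°  ·
  (0,3): δ = 44.67°  ·
  (0,4): δ = 5.95°  ✓
  (0,5): δ = 99.18°  ·
  (1,2): δ = 129.87°  ·
  (1,3): δ = 88.46°  ·
  (1,4): δ = 37.83°  ·
  (1,5): δ = 55.39°  ·
  (2,3): δ = 138.59°  ·
  (2,4): δ = 87.97°  ·
  (2,5): δ = 5.26°  ✓
  (3,4): δ = 129.37°  ·
  (3,5): δ = 36.15°  ·
  (4,5): δ = 86.77°  ·
antipodal pairs: 2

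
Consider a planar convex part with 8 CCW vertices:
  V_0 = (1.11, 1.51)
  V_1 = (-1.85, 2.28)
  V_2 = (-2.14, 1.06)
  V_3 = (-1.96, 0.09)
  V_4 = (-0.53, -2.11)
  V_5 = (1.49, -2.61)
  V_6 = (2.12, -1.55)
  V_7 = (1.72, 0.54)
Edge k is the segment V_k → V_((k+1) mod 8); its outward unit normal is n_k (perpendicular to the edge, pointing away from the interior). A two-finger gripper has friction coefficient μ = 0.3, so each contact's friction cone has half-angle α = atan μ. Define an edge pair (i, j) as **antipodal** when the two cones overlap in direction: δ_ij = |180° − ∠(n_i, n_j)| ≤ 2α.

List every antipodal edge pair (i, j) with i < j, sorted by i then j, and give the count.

α = atan 0.3 = 16.70°;  2α = 33.40°
n_0 = (+0.2518, +0.9678)
n_1 = (-0.9729, +0.2313)
n_2 = (-0.9832, -0.1825)
n_3 = (-0.8384, -0.5450)
n_4 = (-0.2403, -0.9707)
n_5 = (+0.8596, -0.5109)
n_6 = (+0.9822, +0.1880)
n_7 = (+0.8465, +0.5324)
  (0,1): δ = 88.79°  ·
  (0,2): δ = 64.91°  ·
  (0,3): δ = 42.39°  ·
  (0,4): δ = 0.68°  ✓
  (0,5): δ = 73.86°  ·
  (0,6): δ = 115.42°  ·
  (0,7): δ = 136.75°  ·
  (1,2): δ = 156.12°  ·
  (1,3): δ = 133.60°  ·
  (1,4): δ = 90.53°  ·
  (1,5): δ = 17.35°  ✓
  (1,6): δ = 24.21°  ✓
  (1,7): δ = 45.54°  ·
  (2,3): δ = 157.49°  ·
  (2,4): δ = 114.42°  ·
  (2,5): δ = 41.24°  ·
  (2,6): δ = 0.32°  ✓
  (2,7): δ = 21.65°  ✓
  (3,4): δ = 136.93°  ·
  (3,5): δ = 63.75°  ·
  (3,6): δ = 22.19°  ✓
  (3,7): δ = 0.86°  ✓
  (4,5): δ = 106.82°  ·
  (4,6): δ = 65.26°  ·
  (4,7): δ = 43.93°  ·
  (5,6): δ = 138.44°  ·
  (5,7): δ = 117.11°  ·
  (6,7): δ = 158.67°  ·
antipodal pairs: 7

count = 7; pairs: (0,4), (1,5), (1,6), (2,6), (2,7), (3,6), (3,7)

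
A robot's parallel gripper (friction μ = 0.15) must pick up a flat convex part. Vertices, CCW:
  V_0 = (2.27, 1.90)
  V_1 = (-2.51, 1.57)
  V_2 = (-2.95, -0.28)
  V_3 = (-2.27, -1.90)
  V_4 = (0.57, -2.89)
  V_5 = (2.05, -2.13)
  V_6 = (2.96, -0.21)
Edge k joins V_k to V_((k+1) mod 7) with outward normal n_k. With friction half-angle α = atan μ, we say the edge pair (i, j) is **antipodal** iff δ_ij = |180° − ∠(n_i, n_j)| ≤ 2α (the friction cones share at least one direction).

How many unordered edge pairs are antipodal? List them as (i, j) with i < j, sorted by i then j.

α = atan 0.15 = 8.53°;  2α = 17.06°
n_0 = (-0.0689, +0.9976)
n_1 = (-0.9729, +0.2314)
n_2 = (-0.9221, -0.3870)
n_3 = (-0.3292, -0.9443)
n_4 = (+0.4568, -0.8896)
n_5 = (+0.9036, -0.4283)
n_6 = (+0.9505, +0.3108)
  (0,1): δ = 107.33°  ·
  (0,2): δ = 71.18°  ·
  (0,3): δ = 23.17°  ·
  (0,4): δ = 23.23°  ·
  (0,5): δ = 60.69°  ·
  (0,6): δ = 104.16°  ·
  (1,2): δ = 143.85°  ·
  (1,3): δ = 95.84°  ·
  (1,4): δ = 49.44°  ·
  (1,5): δ = 11.98°  ✓
  (1,6): δ = 31.49°  ·
  (2,3): δ = 131.99°  ·
  (2,4): δ = 85.59°  ·
  (2,5): δ = 48.13°  ·
  (2,6): δ = 4.66°  ✓
  (3,4): δ = 133.60°  ·
  (3,5): δ = 96.14°  ·
  (3,6): δ = 52.67°  ·
  (4,5): δ = 142.54°  ·
  (4,6): δ = 99.07°  ·
  (5,6): δ = 136.53°  ·
antipodal pairs: 2

count = 2; pairs: (1,5), (2,6)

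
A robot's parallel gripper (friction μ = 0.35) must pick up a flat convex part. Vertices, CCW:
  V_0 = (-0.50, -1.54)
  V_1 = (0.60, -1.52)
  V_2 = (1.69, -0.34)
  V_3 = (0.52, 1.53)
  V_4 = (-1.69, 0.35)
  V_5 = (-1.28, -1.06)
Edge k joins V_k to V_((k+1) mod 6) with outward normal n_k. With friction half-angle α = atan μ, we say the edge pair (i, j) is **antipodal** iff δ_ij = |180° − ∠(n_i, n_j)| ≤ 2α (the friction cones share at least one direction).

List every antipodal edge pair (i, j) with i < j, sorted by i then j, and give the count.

α = atan 0.35 = 19.29°;  2α = 38.58°
n_0 = (+0.0182, -0.9998)
n_1 = (+0.7346, -0.6785)
n_2 = (+0.8477, +0.5304)
n_3 = (-0.4710, +0.8821)
n_4 = (-0.9602, -0.2792)
n_5 = (-0.5241, -0.8517)
  (0,1): δ = 133.77°  ·
  (0,2): δ = 59.01°  ·
  (0,3): δ = 27.06°  ✓
  (0,4): δ = 105.17°  ·
  (0,5): δ = 147.35°  ·
  (1,2): δ = 105.24°  ·
  (1,3): δ = 19.17°  ✓
  (1,4): δ = 58.94°  ·
  (1,5): δ = 101.12°  ·
  (2,3): δ = 93.93°  ·
  (2,4): δ = 15.82°  ✓
  (2,5): δ = 26.36°  ✓
  (3,4): δ = 101.89°  ·
  (3,5): δ = 59.71°  ·
  (4,5): δ = 137.82°  ·
antipodal pairs: 4

count = 4; pairs: (0,3), (1,3), (2,4), (2,5)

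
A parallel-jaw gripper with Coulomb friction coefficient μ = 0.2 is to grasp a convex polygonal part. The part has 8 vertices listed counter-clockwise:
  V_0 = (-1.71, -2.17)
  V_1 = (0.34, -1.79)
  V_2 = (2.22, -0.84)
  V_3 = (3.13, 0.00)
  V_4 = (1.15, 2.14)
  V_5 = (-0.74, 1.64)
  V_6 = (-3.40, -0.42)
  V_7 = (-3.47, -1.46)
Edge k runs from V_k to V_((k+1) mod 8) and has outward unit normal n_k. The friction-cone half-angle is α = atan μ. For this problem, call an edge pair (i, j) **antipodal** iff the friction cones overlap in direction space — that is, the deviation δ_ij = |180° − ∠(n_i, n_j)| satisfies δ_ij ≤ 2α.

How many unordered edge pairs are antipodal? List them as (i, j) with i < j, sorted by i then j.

α = atan 0.2 = 11.31°;  2α = 22.62°
n_0 = (+0.1823, -0.9833)
n_1 = (+0.4510, -0.8925)
n_2 = (+0.6783, -0.7348)
n_3 = (+0.7340, +0.6791)
n_4 = (-0.2558, +0.9667)
n_5 = (-0.6123, +0.7906)
n_6 = (-0.9977, +0.0672)
n_7 = (-0.3741, -0.9274)
  (0,1): δ = 163.69°  ·
  (0,2): δ = 147.79°  ·
  (0,3): δ = 57.73°  ·
  (0,4): δ = 4.32°  ✓
  (0,5): δ = 27.25°  ·
  (0,6): δ = 75.65°  ·
  (0,7): δ = 147.53°  ·
  (1,2): δ = 164.10°  ·
  (1,3): δ = 74.03°  ·
  (1,4): δ = 11.99°  ✓
  (1,5): δ = 10.95°  ✓
  (1,6): δ = 59.34°  ·
  (1,7): δ = 131.22°  ·
  (2,3): δ = 89.93°  ·
  (2,4): δ = 27.89°  ·
  (2,5): δ = 4.95°  ✓
  (2,6): δ = 43.44°  ·
  (2,7): δ = 115.32°  ·
  (3,4): δ = 117.96°  ·
  (3,5): δ = 95.02°  ·
  (3,6): δ = 46.63°  ·
  (3,7): δ = 25.25°  ·
  (4,5): δ = 157.06°  ·
  (4,6): δ = 108.67°  ·
  (4,7): δ = 36.79°  ·
  (5,6): δ = 131.61°  ·
  (5,7): δ = 59.73°  ·
  (6,7): δ = 108.12°  ·
antipodal pairs: 4

count = 4; pairs: (0,4), (1,4), (1,5), (2,5)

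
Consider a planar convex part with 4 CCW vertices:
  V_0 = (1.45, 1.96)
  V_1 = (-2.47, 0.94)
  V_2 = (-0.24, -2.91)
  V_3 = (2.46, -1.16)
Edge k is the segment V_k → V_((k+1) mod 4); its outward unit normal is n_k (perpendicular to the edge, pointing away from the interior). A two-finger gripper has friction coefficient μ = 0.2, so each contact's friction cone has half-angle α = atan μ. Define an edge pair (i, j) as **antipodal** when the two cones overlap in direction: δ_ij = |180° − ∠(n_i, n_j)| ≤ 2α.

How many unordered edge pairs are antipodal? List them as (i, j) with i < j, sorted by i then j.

α = atan 0.2 = 11.31°;  2α = 22.62°
n_0 = (-0.2518, +0.9678)
n_1 = (-0.8653, -0.5012)
n_2 = (+0.5439, -0.8392)
n_3 = (+0.9514, +0.3080)
  (0,1): δ = 74.50°  ·
  (0,2): δ = 18.36°  ✓
  (0,3): δ = 93.35°  ·
  (1,2): δ = 87.13°  ·
  (1,3): δ = 12.14°  ✓
  (2,3): δ = 105.01°  ·
antipodal pairs: 2

count = 2; pairs: (0,2), (1,3)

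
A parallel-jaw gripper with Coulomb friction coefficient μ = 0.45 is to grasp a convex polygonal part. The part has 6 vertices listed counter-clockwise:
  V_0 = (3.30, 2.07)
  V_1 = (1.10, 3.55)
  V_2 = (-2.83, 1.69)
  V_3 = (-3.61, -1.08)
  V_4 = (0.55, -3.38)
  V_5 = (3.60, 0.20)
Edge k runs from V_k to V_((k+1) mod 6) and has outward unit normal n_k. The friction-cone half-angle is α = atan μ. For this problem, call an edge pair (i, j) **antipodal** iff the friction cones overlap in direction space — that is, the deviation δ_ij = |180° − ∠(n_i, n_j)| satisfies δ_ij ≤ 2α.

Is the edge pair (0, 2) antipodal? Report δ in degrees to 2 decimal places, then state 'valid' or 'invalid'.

δ = 71.80°, invalid

α = atan 0.45 = 24.23°;  2α = 48.46°
edge 0: e_0 = (-2.20, +1.48);  n_0 = (+0.5582, +0.8297)
edge 2: e_2 = (-0.78, -2.77);  n_2 = (-0.9626, +0.2710)
∠(n_0, n_2) = 108.20°
δ = |180° − 108.20°| = 71.80°
71.80° > 2α = 48.46°  →  invalid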